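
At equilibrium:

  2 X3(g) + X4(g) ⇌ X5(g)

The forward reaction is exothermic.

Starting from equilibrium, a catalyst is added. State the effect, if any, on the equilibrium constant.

unchanged

The equilibrium constant depends only on temperature. This perturbation changes neither the position of equilibrium nor K.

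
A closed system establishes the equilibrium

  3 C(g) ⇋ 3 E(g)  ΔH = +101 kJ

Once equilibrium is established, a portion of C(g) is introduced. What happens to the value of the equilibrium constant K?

The equilibrium constant depends only on temperature. This perturbation may move the position of equilibrium, but since T is unchanged, K itself is unchanged.

unchanged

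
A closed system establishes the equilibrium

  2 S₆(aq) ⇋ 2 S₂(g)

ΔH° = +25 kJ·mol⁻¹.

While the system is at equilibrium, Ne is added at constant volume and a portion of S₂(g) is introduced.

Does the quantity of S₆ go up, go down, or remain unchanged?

increases

At constant volume, adding an inert gas leaves every reacting species' partial pressure unchanged, so Q is unchanged — no shift from this change.
Adding S₂ (g), a product, drives the reaction to the left.
The net shift is to the left. S₆ is a reactant, so its amount increases.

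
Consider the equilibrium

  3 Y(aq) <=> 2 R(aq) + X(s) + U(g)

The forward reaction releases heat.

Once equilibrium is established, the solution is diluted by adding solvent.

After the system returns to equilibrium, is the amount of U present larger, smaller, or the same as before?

decreases

Dilution lowers every aqueous concentration by the same factor. Δn_aq = 2 − 3 = -1, so the system shifts toward the side with more dissolved moles — to the left.
The net shift is to the left. U is a product, so its amount decreases.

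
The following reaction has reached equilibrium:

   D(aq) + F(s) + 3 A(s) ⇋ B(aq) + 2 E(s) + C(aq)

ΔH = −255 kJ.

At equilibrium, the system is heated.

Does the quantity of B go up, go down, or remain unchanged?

The forward reaction is exothermic. Raising T favours the endothermic direction — shift to the left.
The net shift is to the left. B is a product, so its amount decreases.

decreases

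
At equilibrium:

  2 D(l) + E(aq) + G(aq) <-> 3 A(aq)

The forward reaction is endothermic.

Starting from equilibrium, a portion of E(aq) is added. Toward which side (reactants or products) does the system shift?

Adding E (aq), a reactant, drives the reaction to the right.

right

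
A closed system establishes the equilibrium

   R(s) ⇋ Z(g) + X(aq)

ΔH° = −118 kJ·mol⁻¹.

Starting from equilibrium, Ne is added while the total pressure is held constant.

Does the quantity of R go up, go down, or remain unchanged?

Adding inert gas at constant total pressure expands the volume and lowers every reacting partial pressure. With Δn_gas = 1 − 0 = +1, Q moves away from K toward the side with fewer gas moles, so the system shifts toward the side with more gas moles — to the right.
The net shift is to the right. R is a reactant, so its amount decreases.

decreases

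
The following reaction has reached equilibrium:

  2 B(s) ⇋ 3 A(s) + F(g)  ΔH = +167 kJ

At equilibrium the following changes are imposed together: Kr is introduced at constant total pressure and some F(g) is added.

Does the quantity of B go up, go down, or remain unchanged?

cannot be determined

Adding inert gas at constant total pressure expands the volume and lowers every reacting partial pressure. With Δn_gas = 1 − 0 = +1, Q moves away from K toward the side with fewer gas moles, so the system shifts toward the side with more gas moles — to the right.
Adding F (g), a product, drives the reaction to the left.
The two effects oppose each other, so the net shift — and hence the change in B — cannot be determined from the given information.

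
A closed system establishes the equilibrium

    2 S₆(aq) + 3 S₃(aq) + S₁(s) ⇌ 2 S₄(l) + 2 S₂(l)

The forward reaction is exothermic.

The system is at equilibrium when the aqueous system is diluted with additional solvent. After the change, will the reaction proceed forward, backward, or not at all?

Dilution lowers every aqueous concentration by the same factor. Δn_aq = 0 − 5 = -5, so the system shifts toward the side with more dissolved moles — to the left.

left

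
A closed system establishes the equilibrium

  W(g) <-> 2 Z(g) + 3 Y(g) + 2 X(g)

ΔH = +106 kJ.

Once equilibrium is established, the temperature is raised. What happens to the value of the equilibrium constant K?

K depends on temperature via the van 't Hoff relation. The forward reaction is endothermic, so raising T increases K.

increases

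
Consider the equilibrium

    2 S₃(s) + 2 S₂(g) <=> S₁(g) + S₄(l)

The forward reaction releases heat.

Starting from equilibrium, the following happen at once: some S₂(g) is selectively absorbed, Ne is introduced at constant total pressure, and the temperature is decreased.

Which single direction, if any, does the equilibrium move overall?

cannot be determined

Removing S₂ (g), a reactant, drives the reaction to the left.
Adding inert gas at constant total pressure expands the volume and lowers every reacting partial pressure. With Δn_gas = 1 − 2 = -1, Q moves away from K toward the side with fewer gas moles, so the system shifts toward the side with more gas moles — to the left.
The forward reaction is exothermic. Lowering T favours the exothermic direction — shift to the right.
The individual effects push in opposite directions; without quantitative information the net direction cannot be determined.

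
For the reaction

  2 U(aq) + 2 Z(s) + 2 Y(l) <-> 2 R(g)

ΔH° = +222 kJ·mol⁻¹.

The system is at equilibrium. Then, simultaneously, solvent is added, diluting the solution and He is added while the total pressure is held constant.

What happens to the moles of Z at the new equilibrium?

Dilution lowers every aqueous concentration by the same factor. Δn_aq = 0 − 2 = -2, so the system shifts toward the side with more dissolved moles — to the left.
Adding inert gas at constant total pressure expands the volume and lowers every reacting partial pressure. With Δn_gas = 2 − 0 = +2, Q moves away from K toward the side with fewer gas moles, so the system shifts toward the side with more gas moles — to the right.
The two effects oppose each other, so the net shift — and hence the change in Z — cannot be determined from the given information.

cannot be determined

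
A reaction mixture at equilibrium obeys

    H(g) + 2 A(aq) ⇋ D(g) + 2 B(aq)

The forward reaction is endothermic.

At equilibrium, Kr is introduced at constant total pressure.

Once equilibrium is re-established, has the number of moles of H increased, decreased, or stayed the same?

Adding inert gas at constant total pressure expands the volume, scaling every reacting partial pressure by the same factor. Δn_gas = 1 − 1 = 0, so Q is unchanged — no shift.
No net shift occurs, so the amount of H is unchanged.

unchanged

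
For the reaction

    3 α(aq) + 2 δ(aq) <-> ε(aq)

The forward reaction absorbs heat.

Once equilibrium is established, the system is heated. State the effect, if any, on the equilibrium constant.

increases

K depends on temperature via the van 't Hoff relation. The forward reaction is endothermic, so raising T increases K.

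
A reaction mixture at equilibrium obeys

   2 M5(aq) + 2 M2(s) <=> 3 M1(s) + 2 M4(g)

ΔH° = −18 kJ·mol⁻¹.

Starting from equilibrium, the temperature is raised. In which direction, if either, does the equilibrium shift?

The forward reaction is exothermic. Raising T favours the endothermic direction — shift to the left.

left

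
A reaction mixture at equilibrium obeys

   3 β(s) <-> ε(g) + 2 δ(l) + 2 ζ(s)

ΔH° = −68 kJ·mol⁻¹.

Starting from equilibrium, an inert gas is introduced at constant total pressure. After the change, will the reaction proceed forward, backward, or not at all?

right

Adding inert gas at constant total pressure expands the volume and lowers every reacting partial pressure. With Δn_gas = 1 − 0 = +1, Q moves away from K toward the side with fewer gas moles, so the system shifts toward the side with more gas moles — to the right.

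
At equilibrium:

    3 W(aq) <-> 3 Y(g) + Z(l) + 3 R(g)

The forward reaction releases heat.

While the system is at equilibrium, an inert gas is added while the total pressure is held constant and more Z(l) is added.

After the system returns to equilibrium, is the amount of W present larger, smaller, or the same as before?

decreases

Adding inert gas at constant total pressure expands the volume and lowers every reacting partial pressure. With Δn_gas = 6 − 0 = +6, Q moves away from K toward the side with fewer gas moles, so the system shifts toward the side with more gas moles — to the right.
Z is a pure liquid; its activity is 1 regardless of amount, so Q is unaffected — no shift from this change.
The net shift is to the right. W is a reactant, so its amount decreases.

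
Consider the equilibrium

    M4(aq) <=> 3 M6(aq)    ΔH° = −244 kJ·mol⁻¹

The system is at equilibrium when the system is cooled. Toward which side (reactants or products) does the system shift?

The forward reaction is exothermic. Lowering T favours the exothermic direction — shift to the right.

right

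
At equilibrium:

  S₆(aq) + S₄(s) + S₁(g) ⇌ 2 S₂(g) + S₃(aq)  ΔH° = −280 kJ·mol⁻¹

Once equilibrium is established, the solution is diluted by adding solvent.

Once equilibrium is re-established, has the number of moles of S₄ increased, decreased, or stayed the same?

unchanged

Dilution scales every aqueous concentration by the same factor. Δn_aq = 1 − 1 = 0, so Q is unchanged — no shift.
No net shift occurs, so the amount of S₄ is unchanged.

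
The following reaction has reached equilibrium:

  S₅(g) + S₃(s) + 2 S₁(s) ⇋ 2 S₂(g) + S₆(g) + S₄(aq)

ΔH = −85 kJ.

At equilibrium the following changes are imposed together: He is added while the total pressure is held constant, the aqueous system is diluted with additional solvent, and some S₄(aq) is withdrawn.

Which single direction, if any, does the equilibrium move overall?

Adding inert gas at constant total pressure expands the volume and lowers every reacting partial pressure. With Δn_gas = 3 − 1 = +2, Q moves away from K toward the side with fewer gas moles, so the system shifts toward the side with more gas moles — to the right.
Dilution lowers every aqueous concentration by the same factor. Δn_aq = 1 − 0 = +1, so the system shifts toward the side with more dissolved moles — to the right.
Removing S₄ (aq), a product, drives the reaction to the right.
All effects act in the same direction — net shift to the right.

right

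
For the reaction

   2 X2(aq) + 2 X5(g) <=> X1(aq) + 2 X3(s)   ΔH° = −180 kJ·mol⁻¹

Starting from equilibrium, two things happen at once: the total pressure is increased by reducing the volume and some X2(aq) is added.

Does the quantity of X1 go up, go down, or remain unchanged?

increases

Gas moles: reactants 2, products 0 (Δn_gas = -2). Compression shifts the system toward the side with fewer moles of gas — to the right.
Adding X2 (aq), a reactant, drives the reaction to the right.
The net shift is to the right. X1 is a product, so its amount increases.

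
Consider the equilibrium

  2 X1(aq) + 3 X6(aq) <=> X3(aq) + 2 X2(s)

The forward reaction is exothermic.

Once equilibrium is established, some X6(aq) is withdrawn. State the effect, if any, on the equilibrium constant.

unchanged

The equilibrium constant depends only on temperature. This perturbation may move the position of equilibrium, but since T is unchanged, K itself is unchanged.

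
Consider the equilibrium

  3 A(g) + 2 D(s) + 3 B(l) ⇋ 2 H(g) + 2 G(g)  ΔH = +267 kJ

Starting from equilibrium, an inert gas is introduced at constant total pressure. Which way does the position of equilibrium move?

right

Adding inert gas at constant total pressure expands the volume and lowers every reacting partial pressure. With Δn_gas = 4 − 3 = +1, Q moves away from K toward the side with fewer gas moles, so the system shifts toward the side with more gas moles — to the right.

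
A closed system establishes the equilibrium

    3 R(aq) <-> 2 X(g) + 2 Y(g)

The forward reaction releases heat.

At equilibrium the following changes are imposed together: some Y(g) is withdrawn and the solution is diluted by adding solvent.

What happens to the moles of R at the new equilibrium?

Removing Y (g), a product, drives the reaction to the right.
Dilution lowers every aqueous concentration by the same factor. Δn_aq = 0 − 3 = -3, so the system shifts toward the side with more dissolved moles — to the left.
The two effects oppose each other, so the net shift — and hence the change in R — cannot be determined from the given information.

cannot be determined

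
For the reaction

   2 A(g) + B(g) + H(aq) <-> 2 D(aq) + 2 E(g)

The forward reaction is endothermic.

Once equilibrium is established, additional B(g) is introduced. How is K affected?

The equilibrium constant depends only on temperature. This perturbation may move the position of equilibrium, but since T is unchanged, K itself is unchanged.

unchanged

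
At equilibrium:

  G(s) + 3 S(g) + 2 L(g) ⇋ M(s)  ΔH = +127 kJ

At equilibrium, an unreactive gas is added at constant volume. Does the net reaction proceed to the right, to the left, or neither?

At constant volume, adding an inert gas leaves every reacting species' partial pressure unchanged, so Q is unchanged — no shift from this change.

no shift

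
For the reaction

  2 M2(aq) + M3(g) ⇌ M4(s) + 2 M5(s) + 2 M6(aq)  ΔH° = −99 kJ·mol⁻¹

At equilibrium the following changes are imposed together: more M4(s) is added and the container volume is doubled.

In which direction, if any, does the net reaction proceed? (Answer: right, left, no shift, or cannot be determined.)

M4 is a pure solid; its activity is 1 regardless of amount, so Q is unaffected — no shift from this change.
Gas moles: reactants 1, products 0 (Δn_gas = -1). Expansion shifts the system toward the side with more moles of gas — to the left.
Only the nonzero effect(s) matter; the net shift is to the left.

left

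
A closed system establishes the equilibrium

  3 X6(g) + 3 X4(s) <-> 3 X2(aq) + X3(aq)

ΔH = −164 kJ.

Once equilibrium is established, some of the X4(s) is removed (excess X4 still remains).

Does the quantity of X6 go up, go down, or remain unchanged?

unchanged

X4 is a pure solid; its activity is 1 regardless of amount, so Q is unaffected — no shift from this change.
No net shift occurs, so the amount of X6 is unchanged.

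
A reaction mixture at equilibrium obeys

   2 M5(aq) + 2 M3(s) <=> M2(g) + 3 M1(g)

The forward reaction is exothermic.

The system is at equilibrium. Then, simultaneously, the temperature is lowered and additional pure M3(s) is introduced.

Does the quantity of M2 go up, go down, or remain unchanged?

The forward reaction is exothermic. Lowering T favours the exothermic direction — shift to the right.
M3 is a pure solid; its activity is 1 regardless of amount, so Q is unaffected — no shift from this change.
The net shift is to the right. M2 is a product, so its amount increases.

increases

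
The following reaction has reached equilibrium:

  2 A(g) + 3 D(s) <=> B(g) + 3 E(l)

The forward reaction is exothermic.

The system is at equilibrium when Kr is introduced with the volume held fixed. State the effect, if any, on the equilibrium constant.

unchanged

The equilibrium constant depends only on temperature. This perturbation changes neither the position of equilibrium nor K.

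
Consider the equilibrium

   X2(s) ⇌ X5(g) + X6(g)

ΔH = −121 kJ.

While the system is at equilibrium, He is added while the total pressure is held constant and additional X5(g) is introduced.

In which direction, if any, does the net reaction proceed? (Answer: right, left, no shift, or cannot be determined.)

Adding inert gas at constant total pressure expands the volume and lowers every reacting partial pressure. With Δn_gas = 2 − 0 = +2, Q moves away from K toward the side with fewer gas moles, so the system shifts toward the side with more gas moles — to the right.
Adding X5 (g), a product, drives the reaction to the left.
The individual effects push in opposite directions; without quantitative information the net direction cannot be determined.

cannot be determined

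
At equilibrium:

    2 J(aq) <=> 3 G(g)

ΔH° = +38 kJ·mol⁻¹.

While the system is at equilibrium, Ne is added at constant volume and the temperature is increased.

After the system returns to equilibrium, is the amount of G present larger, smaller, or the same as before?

At constant volume, adding an inert gas leaves every reacting species' partial pressure unchanged, so Q is unchanged — no shift from this change.
The forward reaction is endothermic. Raising T favours the endothermic direction — shift to the right.
The net shift is to the right. G is a product, so its amount increases.

increases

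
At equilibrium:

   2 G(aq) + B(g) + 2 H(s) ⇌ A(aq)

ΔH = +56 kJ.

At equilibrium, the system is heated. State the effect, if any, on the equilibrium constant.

K depends on temperature via the van 't Hoff relation. The forward reaction is endothermic, so raising T increases K.

increases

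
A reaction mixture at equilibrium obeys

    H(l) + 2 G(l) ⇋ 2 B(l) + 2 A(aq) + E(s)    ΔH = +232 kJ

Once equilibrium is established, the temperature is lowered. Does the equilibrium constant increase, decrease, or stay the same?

K depends on temperature via the van 't Hoff relation. The forward reaction is endothermic, so lowering T decreases K.

decreases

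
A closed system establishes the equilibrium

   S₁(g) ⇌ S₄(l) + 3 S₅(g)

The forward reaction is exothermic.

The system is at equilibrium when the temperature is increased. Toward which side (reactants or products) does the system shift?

left

The forward reaction is exothermic. Raising T favours the endothermic direction — shift to the left.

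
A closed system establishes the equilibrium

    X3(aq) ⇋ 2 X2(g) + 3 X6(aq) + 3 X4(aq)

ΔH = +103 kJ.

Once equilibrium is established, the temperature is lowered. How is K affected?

decreases

K depends on temperature via the van 't Hoff relation. The forward reaction is endothermic, so lowering T decreases K.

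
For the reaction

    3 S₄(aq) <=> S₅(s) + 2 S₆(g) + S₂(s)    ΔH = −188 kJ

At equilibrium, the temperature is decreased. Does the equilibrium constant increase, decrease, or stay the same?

increases

K depends on temperature via the van 't Hoff relation. The forward reaction is exothermic, so lowering T increases K.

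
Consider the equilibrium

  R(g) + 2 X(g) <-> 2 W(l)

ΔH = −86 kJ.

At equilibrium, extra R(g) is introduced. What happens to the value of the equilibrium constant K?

unchanged

The equilibrium constant depends only on temperature. This perturbation may move the position of equilibrium, but since T is unchanged, K itself is unchanged.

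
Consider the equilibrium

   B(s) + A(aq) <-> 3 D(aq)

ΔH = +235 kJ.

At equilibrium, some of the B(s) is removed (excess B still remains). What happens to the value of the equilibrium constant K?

The equilibrium constant depends only on temperature. This perturbation changes neither the position of equilibrium nor K.

unchanged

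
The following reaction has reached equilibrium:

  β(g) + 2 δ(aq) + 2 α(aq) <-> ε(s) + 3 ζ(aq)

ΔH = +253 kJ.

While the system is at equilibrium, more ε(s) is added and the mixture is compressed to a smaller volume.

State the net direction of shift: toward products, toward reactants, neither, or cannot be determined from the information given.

right

ε is a pure solid; its activity is 1 regardless of amount, so Q is unaffected — no shift from this change.
Gas moles: reactants 1, products 0 (Δn_gas = -1). Compression shifts the system toward the side with fewer moles of gas — to the right.
Only the nonzero effect(s) matter; the net shift is to the right.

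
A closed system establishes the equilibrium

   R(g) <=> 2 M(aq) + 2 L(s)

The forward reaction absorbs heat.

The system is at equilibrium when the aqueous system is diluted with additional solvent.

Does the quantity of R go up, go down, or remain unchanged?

decreases

Dilution lowers every aqueous concentration by the same factor. Δn_aq = 2 − 0 = +2, so the system shifts toward the side with more dissolved moles — to the right.
The net shift is to the right. R is a reactant, so its amount decreases.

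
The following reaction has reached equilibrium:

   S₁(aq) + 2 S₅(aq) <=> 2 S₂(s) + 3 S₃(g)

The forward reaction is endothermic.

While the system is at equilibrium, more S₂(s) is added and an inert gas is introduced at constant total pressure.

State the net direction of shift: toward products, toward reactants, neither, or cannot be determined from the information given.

right

S₂ is a pure solid; its activity is 1 regardless of amount, so Q is unaffected — no shift from this change.
Adding inert gas at constant total pressure expands the volume and lowers every reacting partial pressure. With Δn_gas = 3 − 0 = +3, Q moves away from K toward the side with fewer gas moles, so the system shifts toward the side with more gas moles — to the right.
Only the nonzero effect(s) matter; the net shift is to the right.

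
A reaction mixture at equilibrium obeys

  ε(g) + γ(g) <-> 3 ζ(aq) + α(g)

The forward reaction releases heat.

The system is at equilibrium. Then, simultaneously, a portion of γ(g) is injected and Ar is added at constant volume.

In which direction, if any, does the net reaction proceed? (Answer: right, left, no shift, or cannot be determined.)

right

Adding γ (g), a reactant, drives the reaction to the right.
At constant volume, adding an inert gas leaves every reacting species' partial pressure unchanged, so Q is unchanged — no shift from this change.
Only the nonzero effect(s) matter; the net shift is to the right.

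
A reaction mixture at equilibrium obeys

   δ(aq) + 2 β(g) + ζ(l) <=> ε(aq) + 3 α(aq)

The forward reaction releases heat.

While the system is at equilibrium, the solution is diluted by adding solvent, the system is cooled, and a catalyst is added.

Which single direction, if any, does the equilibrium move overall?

Dilution lowers every aqueous concentration by the same factor. Δn_aq = 4 − 1 = +3, so the system shifts toward the side with more dissolved moles — to the right.
The forward reaction is exothermic. Lowering T favours the exothermic direction — shift to the right.
A catalyst speeds both forward and reverse rates equally; it changes neither Q nor K — no shift from this change.
Only the nonzero effect(s) matter; the net shift is to the right.

right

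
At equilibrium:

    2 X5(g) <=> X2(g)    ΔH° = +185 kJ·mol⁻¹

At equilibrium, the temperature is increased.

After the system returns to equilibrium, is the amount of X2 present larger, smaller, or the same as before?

The forward reaction is endothermic. Raising T favours the endothermic direction — shift to the right.
The net shift is to the right. X2 is a product, so its amount increases.

increases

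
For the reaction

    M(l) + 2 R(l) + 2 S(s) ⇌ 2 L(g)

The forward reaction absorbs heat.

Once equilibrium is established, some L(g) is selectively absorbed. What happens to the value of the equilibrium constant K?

The equilibrium constant depends only on temperature. This perturbation may move the position of equilibrium, but since T is unchanged, K itself is unchanged.

unchanged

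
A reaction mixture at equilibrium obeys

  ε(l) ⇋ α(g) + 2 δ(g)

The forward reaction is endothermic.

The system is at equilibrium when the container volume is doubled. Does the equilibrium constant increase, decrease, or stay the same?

unchanged

The equilibrium constant depends only on temperature. This perturbation may move the position of equilibrium, but since T is unchanged, K itself is unchanged.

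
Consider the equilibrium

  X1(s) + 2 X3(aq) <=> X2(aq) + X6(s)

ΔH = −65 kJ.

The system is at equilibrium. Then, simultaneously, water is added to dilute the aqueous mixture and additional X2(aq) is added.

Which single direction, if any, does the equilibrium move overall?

left

Dilution lowers every aqueous concentration by the same factor. Δn_aq = 1 − 2 = -1, so the system shifts toward the side with more dissolved moles — to the left.
Adding X2 (aq), a product, drives the reaction to the left.
All effects act in the same direction — net shift to the left.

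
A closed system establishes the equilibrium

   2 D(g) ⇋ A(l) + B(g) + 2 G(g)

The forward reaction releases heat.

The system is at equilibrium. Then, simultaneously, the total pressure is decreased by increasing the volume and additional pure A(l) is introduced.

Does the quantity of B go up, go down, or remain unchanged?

increases

Gas moles: reactants 2, products 3 (Δn_gas = +1). Expansion shifts the system toward the side with more moles of gas — to the right.
A is a pure liquid; its activity is 1 regardless of amount, so Q is unaffected — no shift from this change.
The net shift is to the right. B is a product, so its amount increases.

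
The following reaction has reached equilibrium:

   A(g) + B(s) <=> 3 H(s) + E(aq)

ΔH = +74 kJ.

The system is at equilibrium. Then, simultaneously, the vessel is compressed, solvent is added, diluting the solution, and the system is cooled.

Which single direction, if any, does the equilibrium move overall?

Gas moles: reactants 1, products 0 (Δn_gas = -1). Compression shifts the system toward the side with fewer moles of gas — to the right.
Dilution lowers every aqueous concentration by the same factor. Δn_aq = 1 − 0 = +1, so the system shifts toward the side with more dissolved moles — to the right.
The forward reaction is endothermic. Lowering T favours the exothermic direction — shift to the left.
The individual effects push in opposite directions; without quantitative information the net direction cannot be determined.

cannot be determined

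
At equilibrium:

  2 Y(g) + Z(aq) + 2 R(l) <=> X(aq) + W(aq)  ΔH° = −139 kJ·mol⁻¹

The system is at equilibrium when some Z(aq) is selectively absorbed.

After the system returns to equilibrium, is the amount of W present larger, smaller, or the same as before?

Removing Z (aq), a reactant, drives the reaction to the left.
The net shift is to the left. W is a product, so its amount decreases.

decreases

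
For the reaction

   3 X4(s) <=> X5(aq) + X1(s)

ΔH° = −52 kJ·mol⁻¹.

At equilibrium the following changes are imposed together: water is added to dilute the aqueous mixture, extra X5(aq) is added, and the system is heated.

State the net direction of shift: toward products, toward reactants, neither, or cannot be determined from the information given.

cannot be determined

Dilution lowers every aqueous concentration by the same factor. Δn_aq = 1 − 0 = +1, so the system shifts toward the side with more dissolved moles — to the right.
Adding X5 (aq), a product, drives the reaction to the left.
The forward reaction is exothermic. Raising T favours the endothermic direction — shift to the left.
The individual effects push in opposite directions; without quantitative information the net direction cannot be determined.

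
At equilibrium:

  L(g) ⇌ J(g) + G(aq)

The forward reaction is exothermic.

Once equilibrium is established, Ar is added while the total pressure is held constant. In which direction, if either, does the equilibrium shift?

no shift

Adding inert gas at constant total pressure expands the volume, scaling every reacting partial pressure by the same factor. Δn_gas = 1 − 1 = 0, so Q is unchanged — no shift.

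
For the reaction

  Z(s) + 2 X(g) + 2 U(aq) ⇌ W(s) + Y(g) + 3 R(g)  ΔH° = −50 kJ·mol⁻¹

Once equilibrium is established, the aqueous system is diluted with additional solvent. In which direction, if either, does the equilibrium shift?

Dilution lowers every aqueous concentration by the same factor. Δn_aq = 0 − 2 = -2, so the system shifts toward the side with more dissolved moles — to the left.

left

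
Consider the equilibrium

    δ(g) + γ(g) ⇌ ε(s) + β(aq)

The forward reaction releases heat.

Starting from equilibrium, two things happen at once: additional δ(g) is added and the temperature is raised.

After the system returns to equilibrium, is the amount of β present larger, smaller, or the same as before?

Adding δ (g), a reactant, drives the reaction to the right.
The forward reaction is exothermic. Raising T favours the endothermic direction — shift to the left.
The two effects oppose each other, so the net shift — and hence the change in β — cannot be determined from the given information.

cannot be determined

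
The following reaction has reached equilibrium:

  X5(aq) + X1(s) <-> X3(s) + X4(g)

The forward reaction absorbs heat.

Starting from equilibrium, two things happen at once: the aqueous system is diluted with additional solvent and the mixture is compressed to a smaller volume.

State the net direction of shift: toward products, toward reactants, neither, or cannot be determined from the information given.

left

Dilution lowers every aqueous concentration by the same factor. Δn_aq = 0 − 1 = -1, so the system shifts toward the side with more dissolved moles — to the left.
Gas moles: reactants 0, products 1 (Δn_gas = +1). Compression shifts the system toward the side with fewer moles of gas — to the left.
All effects act in the same direction — net shift to the left.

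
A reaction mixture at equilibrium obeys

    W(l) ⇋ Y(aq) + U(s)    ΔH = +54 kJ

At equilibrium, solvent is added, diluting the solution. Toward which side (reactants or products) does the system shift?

Dilution lowers every aqueous concentration by the same factor. Δn_aq = 1 − 0 = +1, so the system shifts toward the side with more dissolved moles — to the right.

right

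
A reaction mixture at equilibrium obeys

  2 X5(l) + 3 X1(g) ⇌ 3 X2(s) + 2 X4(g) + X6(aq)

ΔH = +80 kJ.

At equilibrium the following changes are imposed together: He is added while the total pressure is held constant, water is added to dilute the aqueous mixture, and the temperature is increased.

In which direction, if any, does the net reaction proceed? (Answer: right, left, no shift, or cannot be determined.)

Adding inert gas at constant total pressure expands the volume and lowers every reacting partial pressure. With Δn_gas = 2 − 3 = -1, Q moves away from K toward the side with fewer gas moles, so the system shifts toward the side with more gas moles — to the left.
Dilution lowers every aqueous concentration by the same factor. Δn_aq = 1 − 0 = +1, so the system shifts toward the side with more dissolved moles — to the right.
The forward reaction is endothermic. Raising T favours the endothermic direction — shift to the right.
The individual effects push in opposite directions; without quantitative information the net direction cannot be determined.

cannot be determined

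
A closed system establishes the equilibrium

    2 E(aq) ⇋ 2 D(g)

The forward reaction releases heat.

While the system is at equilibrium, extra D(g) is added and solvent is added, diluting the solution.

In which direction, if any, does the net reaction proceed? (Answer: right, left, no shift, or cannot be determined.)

Adding D (g), a product, drives the reaction to the left.
Dilution lowers every aqueous concentration by the same factor. Δn_aq = 0 − 2 = -2, so the system shifts toward the side with more dissolved moles — to the left.
All effects act in the same direction — net shift to the left.

left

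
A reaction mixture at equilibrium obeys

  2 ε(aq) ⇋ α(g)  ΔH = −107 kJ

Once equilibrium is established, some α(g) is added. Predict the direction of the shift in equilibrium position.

Adding α (g), a product, drives the reaction to the left.

left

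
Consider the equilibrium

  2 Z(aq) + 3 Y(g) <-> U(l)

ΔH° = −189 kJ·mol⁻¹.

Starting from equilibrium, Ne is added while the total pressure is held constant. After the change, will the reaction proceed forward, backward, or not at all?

Adding inert gas at constant total pressure expands the volume and lowers every reacting partial pressure. With Δn_gas = 0 − 3 = -3, Q moves away from K toward the side with fewer gas moles, so the system shifts toward the side with more gas moles — to the left.

left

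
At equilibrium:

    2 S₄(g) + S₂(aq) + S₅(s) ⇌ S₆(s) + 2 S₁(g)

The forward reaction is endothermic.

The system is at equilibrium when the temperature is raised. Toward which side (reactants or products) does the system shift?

The forward reaction is endothermic. Raising T favours the endothermic direction — shift to the right.

right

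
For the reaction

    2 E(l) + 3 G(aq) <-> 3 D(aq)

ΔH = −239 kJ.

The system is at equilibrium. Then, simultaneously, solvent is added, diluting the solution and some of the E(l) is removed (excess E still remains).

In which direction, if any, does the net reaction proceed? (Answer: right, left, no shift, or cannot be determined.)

no shift

Dilution scales every aqueous concentration by the same factor. Δn_aq = 3 − 3 = 0, so Q is unchanged — no shift.
E is a pure liquid; its activity is 1 regardless of amount, so Q is unaffected — no shift from this change.
None of the changes alters Q relative to K, so there is no net shift.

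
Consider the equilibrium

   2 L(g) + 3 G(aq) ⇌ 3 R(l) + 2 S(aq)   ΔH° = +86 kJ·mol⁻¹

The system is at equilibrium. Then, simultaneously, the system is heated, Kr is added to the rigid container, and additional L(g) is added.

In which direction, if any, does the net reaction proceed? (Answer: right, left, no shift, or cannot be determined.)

right

The forward reaction is endothermic. Raising T favours the endothermic direction — shift to the right.
At constant volume, adding an inert gas leaves every reacting species' partial pressure unchanged, so Q is unchanged — no shift from this change.
Adding L (g), a reactant, drives the reaction to the right.
Only the nonzero effect(s) matter; the net shift is to the right.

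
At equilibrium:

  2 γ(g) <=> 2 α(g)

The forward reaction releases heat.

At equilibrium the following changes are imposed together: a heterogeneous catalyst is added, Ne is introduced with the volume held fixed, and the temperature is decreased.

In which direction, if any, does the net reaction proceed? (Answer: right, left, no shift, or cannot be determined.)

A catalyst speeds both forward and reverse rates equally; it changes neither Q nor K — no shift from this change.
At constant volume, adding an inert gas leaves every reacting species' partial pressure unchanged, so Q is unchanged — no shift from this change.
The forward reaction is exothermic. Lowering T favours the exothermic direction — shift to the right.
Only the nonzero effect(s) matter; the net shift is to the right.

right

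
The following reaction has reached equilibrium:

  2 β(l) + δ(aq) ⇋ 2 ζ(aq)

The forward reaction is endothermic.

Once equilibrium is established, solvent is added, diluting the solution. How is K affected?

The equilibrium constant depends only on temperature. This perturbation may move the position of equilibrium, but since T is unchanged, K itself is unchanged.

unchanged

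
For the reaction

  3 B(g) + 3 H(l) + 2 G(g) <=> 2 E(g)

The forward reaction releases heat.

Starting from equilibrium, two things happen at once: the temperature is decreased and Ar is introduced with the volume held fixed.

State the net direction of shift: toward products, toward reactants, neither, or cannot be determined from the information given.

right

The forward reaction is exothermic. Lowering T favours the exothermic direction — shift to the right.
At constant volume, adding an inert gas leaves every reacting species' partial pressure unchanged, so Q is unchanged — no shift from this change.
Only the nonzero effect(s) matter; the net shift is to the right.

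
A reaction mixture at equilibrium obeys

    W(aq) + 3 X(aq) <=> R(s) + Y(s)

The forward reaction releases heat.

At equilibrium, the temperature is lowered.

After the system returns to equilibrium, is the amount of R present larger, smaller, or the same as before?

increases

The forward reaction is exothermic. Lowering T favours the exothermic direction — shift to the right.
The net shift is to the right. R is a product, so its amount increases.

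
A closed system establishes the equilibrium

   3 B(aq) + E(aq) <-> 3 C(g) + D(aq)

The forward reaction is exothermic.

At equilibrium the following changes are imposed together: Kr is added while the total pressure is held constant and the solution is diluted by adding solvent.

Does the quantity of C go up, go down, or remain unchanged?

Adding inert gas at constant total pressure expands the volume and lowers every reacting partial pressure. With Δn_gas = 3 − 0 = +3, Q moves away from K toward the side with fewer gas moles, so the system shifts toward the side with more gas moles — to the right.
Dilution lowers every aqueous concentration by the same factor. Δn_aq = 1 − 4 = -3, so the system shifts toward the side with more dissolved moles — to the left.
The two effects oppose each other, so the net shift — and hence the change in C — cannot be determined from the given information.

cannot be determined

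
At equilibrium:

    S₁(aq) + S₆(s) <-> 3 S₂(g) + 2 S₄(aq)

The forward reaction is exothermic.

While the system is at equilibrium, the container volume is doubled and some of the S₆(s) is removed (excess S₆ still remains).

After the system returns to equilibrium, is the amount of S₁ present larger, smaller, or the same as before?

Gas moles: reactants 0, products 3 (Δn_gas = +3). Expansion shifts the system toward the side with more moles of gas — to the right.
S₆ is a pure solid; its activity is 1 regardless of amount, so Q is unaffected — no shift from this change.
The net shift is to the right. S₁ is a reactant, so its amount decreases.

decreases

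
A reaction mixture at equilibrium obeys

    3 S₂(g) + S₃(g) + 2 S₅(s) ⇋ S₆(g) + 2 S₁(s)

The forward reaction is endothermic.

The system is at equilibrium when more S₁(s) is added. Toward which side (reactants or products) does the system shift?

no shift

S₁ is a pure solid; its activity is 1 regardless of amount, so Q is unaffected — no shift from this change.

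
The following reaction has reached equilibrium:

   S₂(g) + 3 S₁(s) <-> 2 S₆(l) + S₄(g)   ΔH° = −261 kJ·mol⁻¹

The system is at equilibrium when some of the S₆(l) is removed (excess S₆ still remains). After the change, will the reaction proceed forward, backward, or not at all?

S₆ is a pure liquid; its activity is 1 regardless of amount, so Q is unaffected — no shift from this change.

no shift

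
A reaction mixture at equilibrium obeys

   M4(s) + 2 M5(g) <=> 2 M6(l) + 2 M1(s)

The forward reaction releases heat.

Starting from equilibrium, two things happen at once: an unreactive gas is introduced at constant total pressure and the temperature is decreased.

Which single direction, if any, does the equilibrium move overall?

Adding inert gas at constant total pressure expands the volume and lowers every reacting partial pressure. With Δn_gas = 0 − 2 = -2, Q moves away from K toward the side with fewer gas moles, so the system shifts toward the side with more gas moles — to the left.
The forward reaction is exothermic. Lowering T favours the exothermic direction — shift to the right.
The individual effects push in opposite directions; without quantitative information the net direction cannot be determined.

cannot be determined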